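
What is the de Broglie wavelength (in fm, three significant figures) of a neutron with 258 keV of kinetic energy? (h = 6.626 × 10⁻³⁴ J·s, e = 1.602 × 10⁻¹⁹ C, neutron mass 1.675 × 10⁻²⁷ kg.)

KE = 258 keV = 4.133 × 10⁻¹⁴ J.
p = √(2mKE) = √(2 × 1.675 × 10⁻²⁷ × 4.133 × 10⁻¹⁴) = 1.177 × 10⁻²⁰ kg·m/s.
λ = h/p = 6.626 × 10⁻³⁴ / 1.177 × 10⁻²⁰ = 5.63 × 10⁻¹⁴ m = 56.3 fm.

λ = 56.3 fm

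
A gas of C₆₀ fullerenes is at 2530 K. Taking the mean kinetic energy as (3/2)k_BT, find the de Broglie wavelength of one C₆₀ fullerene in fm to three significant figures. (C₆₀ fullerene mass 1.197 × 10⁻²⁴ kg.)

KE = (3/2)k_BT = 1.5 × 1.381 × 10⁻²³ × 2530 = 5.241 × 10⁻²⁰ J.
p = √(2mKE) = √(2 × 1.197 × 10⁻²⁴ × 5.241 × 10⁻²⁰) = 3.542 × 10⁻²² kg·m/s.
λ = h/p = 1.87 × 10⁻¹² m = 1870 fm.

λ = 1870 fm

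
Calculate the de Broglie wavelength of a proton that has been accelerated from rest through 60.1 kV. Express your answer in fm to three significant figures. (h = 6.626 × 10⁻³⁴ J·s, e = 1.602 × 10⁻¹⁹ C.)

KE = eV = 1.602 × 10⁻¹⁹ × 6.010 × 10⁴ = 9.628 × 10⁻¹⁵ J.
p = √(2mKE) = √(2 × 1.673 × 10⁻²⁷ × 9.628 × 10⁻¹⁵) = 5.676 × 10⁻²¹ kg·m/s.
λ = h/p = 6.626 × 10⁻³⁴ / 5.676 × 10⁻²¹ = 1.17 × 10⁻¹³ m = 117 fm.

λ = 117 fm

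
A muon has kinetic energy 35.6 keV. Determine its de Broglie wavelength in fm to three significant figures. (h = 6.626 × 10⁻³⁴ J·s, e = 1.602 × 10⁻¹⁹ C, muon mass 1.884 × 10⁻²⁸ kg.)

KE = 35.6 keV = 5.703 × 10⁻¹⁵ J.
p = √(2mKE) = √(2 × 1.884 × 10⁻²⁸ × 5.703 × 10⁻¹⁵) = 1.466 × 10⁻²¹ kg·m/s.
λ = h/p = 6.626 × 10⁻³⁴ / 1.466 × 10⁻²¹ = 4.52 × 10⁻¹³ m = 452 fm.

λ = 452 fm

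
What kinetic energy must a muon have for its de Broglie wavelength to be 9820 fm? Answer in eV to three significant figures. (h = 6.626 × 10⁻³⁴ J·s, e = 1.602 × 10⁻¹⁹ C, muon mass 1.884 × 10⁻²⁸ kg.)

KE = 75.4 eV

p = h/λ = 6.626 × 10⁻³⁴ / 9.820 × 10⁻¹² = 6.747 × 10⁻²³ kg·m/s.
KE = p²/(2m) = (6.747 × 10⁻²³)² / (2 × 1.884 × 10⁻²⁸) = 1.208 × 10⁻¹⁷ J = 75.4 eV.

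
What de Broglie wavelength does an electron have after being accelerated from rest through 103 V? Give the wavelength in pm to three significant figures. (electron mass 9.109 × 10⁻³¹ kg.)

KE = eV = 1.602 × 10⁻¹⁹ × 103.0 = 1.650 × 10⁻¹⁷ J.
p = √(2mKE) = √(2 × 9.109 × 10⁻³¹ × 1.650 × 10⁻¹⁷) = 5.483 × 10⁻²⁴ kg·m/s.
λ = h/p = 6.626 × 10⁻³⁴ / 5.483 × 10⁻²⁴ = 1.21 × 10⁻¹⁰ m = 121 pm.

λ = 121 pm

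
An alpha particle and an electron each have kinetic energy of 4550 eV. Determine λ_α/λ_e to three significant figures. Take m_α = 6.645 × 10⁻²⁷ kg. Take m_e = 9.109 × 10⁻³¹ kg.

At fixed KE, p = √(2mKE) so λ = h/p ∝ 1/√m.
λ_α/λ_e = √(m_e/m_α) = √(9.109 × 10⁻³¹/6.645 × 10⁻²⁷) = √(1.371 × 10⁻⁴) = 0.0117.

λ_α/λ_e = 0.0117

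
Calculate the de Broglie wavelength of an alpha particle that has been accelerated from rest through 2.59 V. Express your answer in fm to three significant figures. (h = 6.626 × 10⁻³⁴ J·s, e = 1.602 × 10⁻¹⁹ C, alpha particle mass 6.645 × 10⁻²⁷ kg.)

λ = 6310 fm

KE = 2eV = 2 × 1.602 × 10⁻¹⁹ × 2.590 = 8.298 × 10⁻¹⁹ J.
p = √(2mKE) = √(2 × 6.645 × 10⁻²⁷ × 8.298 × 10⁻¹⁹) = 1.050 × 10⁻²² kg·m/s.
λ = h/p = 6.626 × 10⁻³⁴ / 1.050 × 10⁻²² = 6.31 × 10⁻¹² m = 6310 fm.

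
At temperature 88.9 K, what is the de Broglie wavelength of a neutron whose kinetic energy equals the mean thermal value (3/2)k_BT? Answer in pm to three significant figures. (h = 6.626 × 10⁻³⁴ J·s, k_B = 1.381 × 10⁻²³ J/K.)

λ = 267 pm

KE = (3/2)k_BT = 1.5 × 1.381 × 10⁻²³ × 88.9 = 1.842 × 10⁻²¹ J.
p = √(2mKE) = √(2 × 1.675 × 10⁻²⁷ × 1.842 × 10⁻²¹) = 2.484 × 10⁻²⁴ kg·m/s.
λ = h/p = 2.67 × 10⁻¹⁰ m = 267 pm.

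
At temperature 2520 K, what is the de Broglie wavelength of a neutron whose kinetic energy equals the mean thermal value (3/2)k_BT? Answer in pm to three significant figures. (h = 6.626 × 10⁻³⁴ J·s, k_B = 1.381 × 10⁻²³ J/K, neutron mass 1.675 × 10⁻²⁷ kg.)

KE = (3/2)k_BT = 1.5 × 1.381 × 10⁻²³ × 2520 = 5.220 × 10⁻²⁰ J.
p = √(2mKE) = √(2 × 1.675 × 10⁻²⁷ × 5.220 × 10⁻²⁰) = 1.322 × 10⁻²³ kg·m/s.
λ = h/p = 5.01 × 10⁻¹¹ m = 50.1 pm.

λ = 50.1 pm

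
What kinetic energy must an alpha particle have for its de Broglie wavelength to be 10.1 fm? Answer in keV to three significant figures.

p = h/λ = 6.626 × 10⁻³⁴ / 1.010 × 10⁻¹⁴ = 6.560 × 10⁻²⁰ kg·m/s.
KE = p²/(2m) = (6.560 × 10⁻²⁰)² / (2 × 6.645 × 10⁻²⁷) = 3.238 × 10⁻¹³ J = 2020 keV.

KE = 2020 keV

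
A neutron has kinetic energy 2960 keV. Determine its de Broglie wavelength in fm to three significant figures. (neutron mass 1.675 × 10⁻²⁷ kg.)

KE = 2960 keV = 4.742 × 10⁻¹³ J.
p = √(2mKE) = √(2 × 1.675 × 10⁻²⁷ × 4.742 × 10⁻¹³) = 3.986 × 10⁻²⁰ kg·m/s.
λ = h/p = 6.626 × 10⁻³⁴ / 3.986 × 10⁻²⁰ = 1.66 × 10⁻¹⁴ m = 16.6 fm.

λ = 16.6 fm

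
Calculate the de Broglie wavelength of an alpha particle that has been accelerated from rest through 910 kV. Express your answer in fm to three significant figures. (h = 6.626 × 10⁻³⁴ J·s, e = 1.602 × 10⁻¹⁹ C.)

λ = 10.6 fm

KE = 2eV = 2 × 1.602 × 10⁻¹⁹ × 9.100 × 10⁵ = 2.916 × 10⁻¹³ J.
p = √(2mKE) = √(2 × 6.645 × 10⁻²⁷ × 2.916 × 10⁻¹³) = 6.225 × 10⁻²⁰ kg·m/s.
λ = h/p = 6.626 × 10⁻³⁴ / 6.225 × 10⁻²⁰ = 1.06 × 10⁻¹⁴ m = 10.6 fm.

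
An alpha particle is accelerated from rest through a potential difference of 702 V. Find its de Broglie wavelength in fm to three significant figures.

KE = 2eV = 2 × 1.602 × 10⁻¹⁹ × 702.0 = 2.249 × 10⁻¹⁶ J.
p = √(2mKE) = √(2 × 6.645 × 10⁻²⁷ × 2.249 × 10⁻¹⁶) = 1.729 × 10⁻²¹ kg·m/s.
λ = h/p = 6.626 × 10⁻³⁴ / 1.729 × 10⁻²¹ = 3.83 × 10⁻¹³ m = 383 fm.

λ = 383 fm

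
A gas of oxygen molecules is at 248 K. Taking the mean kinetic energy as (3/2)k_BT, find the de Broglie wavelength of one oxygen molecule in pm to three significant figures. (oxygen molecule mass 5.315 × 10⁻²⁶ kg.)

λ = 28.4 pm

KE = (3/2)k_BT = 1.5 × 1.381 × 10⁻²³ × 248 = 5.137 × 10⁻²¹ J.
p = √(2mKE) = √(2 × 5.315 × 10⁻²⁶ × 5.137 × 10⁻²¹) = 2.337 × 10⁻²³ kg·m/s.
λ = h/p = 2.84 × 10⁻¹¹ m = 28.4 pm.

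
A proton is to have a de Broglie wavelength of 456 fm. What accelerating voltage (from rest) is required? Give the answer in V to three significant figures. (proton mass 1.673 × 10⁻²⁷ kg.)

V = 3940 V

p = h/λ = 6.626 × 10⁻³⁴ / 4.560 × 10⁻¹³ = 1.453 × 10⁻²¹ kg·m/s.
KE = p²/(2m) = 6.310 × 10⁻¹⁶ J.
V = KE/e = 6.310 × 10⁻¹⁶ / (1.602 × 10⁻¹⁹) = 3940 V.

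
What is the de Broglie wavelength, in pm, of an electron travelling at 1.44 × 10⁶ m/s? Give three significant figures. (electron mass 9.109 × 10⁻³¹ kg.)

p = mv = 9.109 × 10⁻³¹ × 1.44 × 10⁶ = 1.312 × 10⁻²⁴ kg·m/s.
λ = h/p = 6.626 × 10⁻³⁴ / 1.312 × 10⁻²⁴ = 5.05 × 10⁻¹⁰ m = 505 pm.

λ = 505 pm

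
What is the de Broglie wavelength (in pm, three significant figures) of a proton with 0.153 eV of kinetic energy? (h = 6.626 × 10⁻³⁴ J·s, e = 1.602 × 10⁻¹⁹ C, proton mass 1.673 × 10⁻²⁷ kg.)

λ = 73.2 pm

KE = 0.153 eV = 2.451 × 10⁻²⁰ J.
p = √(2mKE) = √(2 × 1.673 × 10⁻²⁷ × 2.451 × 10⁻²⁰) = 9.056 × 10⁻²⁴ kg·m/s.
λ = h/p = 6.626 × 10⁻³⁴ / 9.056 × 10⁻²⁴ = 7.32 × 10⁻¹¹ m = 73.2 pm.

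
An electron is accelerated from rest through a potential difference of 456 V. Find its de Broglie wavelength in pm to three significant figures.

λ = 57.4 pm

KE = eV = 1.602 × 10⁻¹⁹ × 456.0 = 7.305 × 10⁻¹⁷ J.
p = √(2mKE) = √(2 × 9.109 × 10⁻³¹ × 7.305 × 10⁻¹⁷) = 1.154 × 10⁻²³ kg·m/s.
λ = h/p = 6.626 × 10⁻³⁴ / 1.154 × 10⁻²³ = 5.74 × 10⁻¹¹ m = 57.4 pm.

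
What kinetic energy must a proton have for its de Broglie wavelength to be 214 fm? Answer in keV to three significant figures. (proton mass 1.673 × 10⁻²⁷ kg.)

p = h/λ = 6.626 × 10⁻³⁴ / 2.140 × 10⁻¹³ = 3.096 × 10⁻²¹ kg·m/s.
KE = p²/(2m) = (3.096 × 10⁻²¹)² / (2 × 1.673 × 10⁻²⁷) = 2.865 × 10⁻¹⁵ J = 17.9 keV.

KE = 17.9 keV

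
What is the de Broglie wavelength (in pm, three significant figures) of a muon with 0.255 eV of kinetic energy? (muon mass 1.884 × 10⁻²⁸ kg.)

λ = 169 pm

KE = 0.255 eV = 4.085 × 10⁻²⁰ J.
p = √(2mKE) = √(2 × 1.884 × 10⁻²⁸ × 4.085 × 10⁻²⁰) = 3.923 × 10⁻²⁴ kg·m/s.
λ = h/p = 6.626 × 10⁻³⁴ / 3.923 × 10⁻²⁴ = 1.69 × 10⁻¹⁰ m = 169 pm.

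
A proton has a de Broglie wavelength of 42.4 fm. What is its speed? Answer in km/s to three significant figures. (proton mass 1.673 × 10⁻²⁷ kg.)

v = 9340 km/s

p = h/λ = 6.626 × 10⁻³⁴ / 4.240 × 10⁻¹⁴ = 1.563 × 10⁻²⁰ kg·m/s.
v = p/m = 1.563 × 10⁻²⁰ / 1.673 × 10⁻²⁷ = 9.34 × 10⁶ m/s = 9340 km/s.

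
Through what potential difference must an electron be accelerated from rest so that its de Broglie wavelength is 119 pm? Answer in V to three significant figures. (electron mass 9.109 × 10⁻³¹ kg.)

V = 106 V

p = h/λ = 6.626 × 10⁻³⁴ / 1.190 × 10⁻¹⁰ = 5.568 × 10⁻²⁴ kg·m/s.
KE = p²/(2m) = 1.702 × 10⁻¹⁷ J.
V = KE/e = 1.702 × 10⁻¹⁷ / (1.602 × 10⁻¹⁹) = 106 V.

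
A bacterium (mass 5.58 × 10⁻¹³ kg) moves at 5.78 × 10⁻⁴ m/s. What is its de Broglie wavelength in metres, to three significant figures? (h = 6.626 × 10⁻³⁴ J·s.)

p = mv = 5.58 × 10⁻¹³ × 5.78 × 10⁻⁴ = 3.225 × 10⁻¹⁶ kg·m/s.
λ = h/p = 6.626 × 10⁻³⁴ / 3.225 × 10⁻¹⁶ = 2.05 × 10⁻¹⁸ m.

λ = 2.05 × 10⁻¹⁸ m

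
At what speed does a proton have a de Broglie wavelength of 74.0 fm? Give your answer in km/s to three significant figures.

p = h/λ = 6.626 × 10⁻³⁴ / 7.400 × 10⁻¹⁴ = 8.954 × 10⁻²¹ kg·m/s.
v = p/m = 8.954 × 10⁻²¹ / 1.673 × 10⁻²⁷ = 5.35 × 10⁶ m/s = 5350 km/s.

v = 5350 km/s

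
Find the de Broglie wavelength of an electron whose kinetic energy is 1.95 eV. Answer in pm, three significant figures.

λ = 878 pm

KE = 1.95 eV = 3.124 × 10⁻¹⁹ J.
p = √(2mKE) = √(2 × 9.109 × 10⁻³¹ × 3.124 × 10⁻¹⁹) = 7.544 × 10⁻²⁵ kg·m/s.
λ = h/p = 6.626 × 10⁻³⁴ / 7.544 × 10⁻²⁵ = 8.78 × 10⁻¹⁰ m = 878 pm.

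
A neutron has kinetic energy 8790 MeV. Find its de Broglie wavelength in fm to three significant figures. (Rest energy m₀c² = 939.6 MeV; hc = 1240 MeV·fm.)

λ = 0.128 fm

Total energy E = KE + m₀c² = 8790 + 939.6 = 9729.6 MeV.
(pc)² = E² − (m₀c²)² = (9729.6)² − (939.6)² = 9.378 × 10⁷ MeV², so pc = 9684 MeV.
λ = hc/(pc) = 1240 MeV·fm / 9684 MeV = 0.128 fm.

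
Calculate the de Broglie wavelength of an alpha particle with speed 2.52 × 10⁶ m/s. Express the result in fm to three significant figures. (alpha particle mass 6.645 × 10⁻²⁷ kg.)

λ = 39.6 fm

p = mv = 6.645 × 10⁻²⁷ × 2.52 × 10⁶ = 1.675 × 10⁻²⁰ kg·m/s.
λ = h/p = 6.626 × 10⁻³⁴ / 1.675 × 10⁻²⁰ = 3.96 × 10⁻¹⁴ m = 39.6 fm.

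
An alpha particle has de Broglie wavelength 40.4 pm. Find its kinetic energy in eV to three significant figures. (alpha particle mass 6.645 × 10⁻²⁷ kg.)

p = h/λ = 6.626 × 10⁻³⁴ / 4.040 × 10⁻¹¹ = 1.640 × 10⁻²³ kg·m/s.
KE = p²/(2m) = (1.640 × 10⁻²³)² / (2 × 6.645 × 10⁻²⁷) = 2.024 × 10⁻²⁰ J = 0.126 eV.

KE = 0.126 eV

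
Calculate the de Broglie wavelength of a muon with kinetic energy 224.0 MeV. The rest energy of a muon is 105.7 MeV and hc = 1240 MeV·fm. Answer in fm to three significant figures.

λ = 3.97 fm

Total energy E = KE + m₀c² = 224.0 + 105.7 = 329.7 MeV.
(pc)² = E² − (m₀c²)² = (329.7)² − (105.7)² = 9.753 × 10⁴ MeV², so pc = 312.3 MeV.
λ = hc/(pc) = 1240 MeV·fm / 312.3 MeV = 3.97 fm.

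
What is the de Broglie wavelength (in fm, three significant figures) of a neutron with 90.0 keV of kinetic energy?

KE = 90.0 keV = 1.442 × 10⁻¹⁴ J.
p = √(2mKE) = √(2 × 1.675 × 10⁻²⁷ × 1.442 × 10⁻¹⁴) = 6.950 × 10⁻²¹ kg·m/s.
λ = h/p = 6.626 × 10⁻³⁴ / 6.950 × 10⁻²¹ = 9.53 × 10⁻¹⁴ m = 95.3 fm.

λ = 95.3 fm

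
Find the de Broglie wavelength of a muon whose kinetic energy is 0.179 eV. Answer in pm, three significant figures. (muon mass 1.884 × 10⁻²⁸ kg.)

KE = 0.179 eV = 2.868 × 10⁻²⁰ J.
p = √(2mKE) = √(2 × 1.884 × 10⁻²⁸ × 2.868 × 10⁻²⁰) = 3.287 × 10⁻²⁴ kg·m/s.
λ = h/p = 6.626 × 10⁻³⁴ / 3.287 × 10⁻²⁴ = 2.02 × 10⁻¹⁰ m = 202 pm.

λ = 202 pm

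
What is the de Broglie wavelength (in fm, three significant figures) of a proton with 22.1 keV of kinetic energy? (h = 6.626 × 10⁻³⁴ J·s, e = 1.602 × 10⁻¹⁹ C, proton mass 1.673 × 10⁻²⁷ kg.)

KE = 22.1 keV = 3.540 × 10⁻¹⁵ J.
p = √(2mKE) = √(2 × 1.673 × 10⁻²⁷ × 3.540 × 10⁻¹⁵) = 3.442 × 10⁻²¹ kg·m/s.
λ = h/p = 6.626 × 10⁻³⁴ / 3.442 × 10⁻²¹ = 1.93 × 10⁻¹³ m = 193 fm.

λ = 193 fm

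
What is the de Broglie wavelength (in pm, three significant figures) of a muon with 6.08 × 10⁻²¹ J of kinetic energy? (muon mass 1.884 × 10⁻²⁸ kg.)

p = √(2mKE) = √(2 × 1.884 × 10⁻²⁸ × 6.080 × 10⁻²¹) = 1.514 × 10⁻²⁴ kg·m/s.
λ = h/p = 6.626 × 10⁻³⁴ / 1.514 × 10⁻²⁴ = 4.38 × 10⁻¹⁰ m = 438 pm.

λ = 438 pm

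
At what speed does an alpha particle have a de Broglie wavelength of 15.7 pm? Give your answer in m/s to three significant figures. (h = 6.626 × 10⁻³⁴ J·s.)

p = h/λ = 6.626 × 10⁻³⁴ / 1.570 × 10⁻¹¹ = 4.220 × 10⁻²³ kg·m/s.
v = p/m = 4.220 × 10⁻²³ / 6.645 × 10⁻²⁷ = 6.35 × 10³ m/s = 6350 m/s.

v = 6350 m/s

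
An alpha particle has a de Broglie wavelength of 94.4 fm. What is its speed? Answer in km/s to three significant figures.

v = 1060 km/s

p = h/λ = 6.626 × 10⁻³⁴ / 9.440 × 10⁻¹⁴ = 7.019 × 10⁻²¹ kg·m/s.
v = p/m = 7.019 × 10⁻²¹ / 6.645 × 10⁻²⁷ = 1.06 × 10⁶ m/s = 1060 km/s.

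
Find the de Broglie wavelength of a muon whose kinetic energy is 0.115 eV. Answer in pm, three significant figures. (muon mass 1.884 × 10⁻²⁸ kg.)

KE = 0.115 eV = 1.842 × 10⁻²⁰ J.
p = √(2mKE) = √(2 × 1.884 × 10⁻²⁸ × 1.842 × 10⁻²⁰) = 2.635 × 10⁻²⁴ kg·m/s.
λ = h/p = 6.626 × 10⁻³⁴ / 2.635 × 10⁻²⁴ = 2.51 × 10⁻¹⁰ m = 251 pm.

λ = 251 pm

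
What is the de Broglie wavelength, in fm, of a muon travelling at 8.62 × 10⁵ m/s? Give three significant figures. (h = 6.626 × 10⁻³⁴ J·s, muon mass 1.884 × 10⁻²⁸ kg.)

p = mv = 1.884 × 10⁻²⁸ × 8.62 × 10⁵ = 1.624 × 10⁻²² kg·m/s.
λ = h/p = 6.626 × 10⁻³⁴ / 1.624 × 10⁻²² = 4.08 × 10⁻¹² m = 4080 fm.

λ = 4080 fm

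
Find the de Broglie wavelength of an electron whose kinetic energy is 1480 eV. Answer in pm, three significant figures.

KE = 1480 eV = 2.371 × 10⁻¹⁶ J.
p = √(2mKE) = √(2 × 9.109 × 10⁻³¹ × 2.371 × 10⁻¹⁶) = 2.078 × 10⁻²³ kg·m/s.
λ = h/p = 6.626 × 10⁻³⁴ / 2.078 × 10⁻²³ = 3.19 × 10⁻¹¹ m = 31.9 pm.

λ = 31.9 pm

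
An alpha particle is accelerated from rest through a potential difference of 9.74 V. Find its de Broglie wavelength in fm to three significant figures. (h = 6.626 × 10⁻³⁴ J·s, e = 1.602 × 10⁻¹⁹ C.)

λ = 3250 fm

KE = 2eV = 2 × 1.602 × 10⁻¹⁹ × 9.740 = 3.121 × 10⁻¹⁸ J.
p = √(2mKE) = √(2 × 6.645 × 10⁻²⁷ × 3.121 × 10⁻¹⁸) = 2.037 × 10⁻²² kg·m/s.
λ = h/p = 6.626 × 10⁻³⁴ / 2.037 × 10⁻²² = 3.25 × 10⁻¹² m = 3250 fm.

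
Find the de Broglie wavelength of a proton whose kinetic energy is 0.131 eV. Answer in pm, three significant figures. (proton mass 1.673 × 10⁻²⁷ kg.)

KE = 0.131 eV = 2.099 × 10⁻²⁰ J.
p = √(2mKE) = √(2 × 1.673 × 10⁻²⁷ × 2.099 × 10⁻²⁰) = 8.380 × 10⁻²⁴ kg·m/s.
λ = h/p = 6.626 × 10⁻³⁴ / 8.380 × 10⁻²⁴ = 7.91 × 10⁻¹¹ m = 79.1 pm.

λ = 79.1 pm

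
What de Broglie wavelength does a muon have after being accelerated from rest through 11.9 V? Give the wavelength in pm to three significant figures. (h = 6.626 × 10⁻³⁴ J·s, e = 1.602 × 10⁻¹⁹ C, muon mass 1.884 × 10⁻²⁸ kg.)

λ = 24.7 pm

KE = eV = 1.602 × 10⁻¹⁹ × 11.90 = 1.906 × 10⁻¹⁸ J.
p = √(2mKE) = √(2 × 1.884 × 10⁻²⁸ × 1.906 × 10⁻¹⁸) = 2.680 × 10⁻²³ kg·m/s.
λ = h/p = 6.626 × 10⁻³⁴ / 2.680 × 10⁻²³ = 2.47 × 10⁻¹¹ m = 24.7 pm.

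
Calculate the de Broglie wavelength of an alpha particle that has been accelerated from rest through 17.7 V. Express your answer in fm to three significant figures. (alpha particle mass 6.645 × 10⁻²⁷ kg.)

λ = 2410 fm

KE = 2eV = 2 × 1.602 × 10⁻¹⁹ × 17.70 = 5.671 × 10⁻¹⁸ J.
p = √(2mKE) = √(2 × 6.645 × 10⁻²⁷ × 5.671 × 10⁻¹⁸) = 2.745 × 10⁻²² kg·m/s.
λ = h/p = 6.626 × 10⁻³⁴ / 2.745 × 10⁻²² = 2.41 × 10⁻¹² m = 2410 fm.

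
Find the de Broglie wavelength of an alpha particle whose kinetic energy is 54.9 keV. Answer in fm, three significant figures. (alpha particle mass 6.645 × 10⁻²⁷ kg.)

KE = 54.9 keV = 8.795 × 10⁻¹⁵ J.
p = √(2mKE) = √(2 × 6.645 × 10⁻²⁷ × 8.795 × 10⁻¹⁵) = 1.081 × 10⁻²⁰ kg·m/s.
λ = h/p = 6.626 × 10⁻³⁴ / 1.081 × 10⁻²⁰ = 6.13 × 10⁻¹⁴ m = 61.3 fm.

λ = 61.3 fm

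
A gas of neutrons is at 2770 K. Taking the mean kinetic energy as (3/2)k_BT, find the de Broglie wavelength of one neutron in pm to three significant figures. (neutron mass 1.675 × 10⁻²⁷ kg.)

λ = 47.8 pm

KE = (3/2)k_BT = 1.5 × 1.381 × 10⁻²³ × 2770 = 5.738 × 10⁻²⁰ J.
p = √(2mKE) = √(2 × 1.675 × 10⁻²⁷ × 5.738 × 10⁻²⁰) = 1.386 × 10⁻²³ kg·m/s.
λ = h/p = 4.78 × 10⁻¹¹ m = 47.8 pm.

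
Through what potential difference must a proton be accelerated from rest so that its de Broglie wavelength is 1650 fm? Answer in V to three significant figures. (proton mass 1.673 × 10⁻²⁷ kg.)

V = 301 V

p = h/λ = 6.626 × 10⁻³⁴ / 1.650 × 10⁻¹² = 4.016 × 10⁻²² kg·m/s.
KE = p²/(2m) = 4.820 × 10⁻¹⁷ J.
V = KE/e = 4.820 × 10⁻¹⁷ / (1.602 × 10⁻¹⁹) = 301 V.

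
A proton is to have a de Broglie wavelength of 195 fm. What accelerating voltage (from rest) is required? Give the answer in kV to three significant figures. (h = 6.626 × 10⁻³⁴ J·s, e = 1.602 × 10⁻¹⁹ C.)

V = 21.5 kV

p = h/λ = 6.626 × 10⁻³⁴ / 1.950 × 10⁻¹³ = 3.398 × 10⁻²¹ kg·m/s.
KE = p²/(2m) = 3.451 × 10⁻¹⁵ J.
V = KE/e = 3.451 × 10⁻¹⁵ / (1.602 × 10⁻¹⁹) = 21.5 kV.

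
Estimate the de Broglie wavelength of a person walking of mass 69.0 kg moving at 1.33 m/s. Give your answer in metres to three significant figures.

λ = 7.22 × 10⁻³⁶ m

p = mv = 69.0 × 1.33 = 9.177 × 10¹ kg·m/s.
λ = h/p = 6.626 × 10⁻³⁴ / 9.177 × 10¹ = 7.22 × 10⁻³⁶ m.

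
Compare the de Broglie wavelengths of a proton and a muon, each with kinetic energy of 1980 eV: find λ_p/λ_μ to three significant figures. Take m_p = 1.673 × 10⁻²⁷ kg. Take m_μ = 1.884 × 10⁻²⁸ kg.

λ_p/λ_μ = 0.336

At fixed KE, p = √(2mKE) so λ = h/p ∝ 1/√m.
λ_p/λ_μ = √(m_μ/m_p) = √(1.884 × 10⁻²⁸/1.673 × 10⁻²⁷) = √(0.1126) = 0.336.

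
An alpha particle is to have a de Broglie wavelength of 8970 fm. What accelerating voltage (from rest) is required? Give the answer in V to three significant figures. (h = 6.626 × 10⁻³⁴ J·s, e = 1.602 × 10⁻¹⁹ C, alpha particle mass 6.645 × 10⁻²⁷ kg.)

p = h/λ = 6.626 × 10⁻³⁴ / 8.970 × 10⁻¹² = 7.387 × 10⁻²³ kg·m/s.
KE = p²/(2m) = 4.106 × 10⁻¹⁹ J.
V = KE/2e = 4.106 × 10⁻¹⁹ / (2 × 1.602 × 10⁻¹⁹) = 1.28 V.

V = 1.28 V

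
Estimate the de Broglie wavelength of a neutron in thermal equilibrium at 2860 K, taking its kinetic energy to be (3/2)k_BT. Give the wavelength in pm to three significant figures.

λ = 47.0 pm

KE = (3/2)k_BT = 1.5 × 1.381 × 10⁻²³ × 2860 = 5.924 × 10⁻²⁰ J.
p = √(2mKE) = √(2 × 1.675 × 10⁻²⁷ × 5.924 × 10⁻²⁰) = 1.409 × 10⁻²³ kg·m/s.
λ = h/p = 4.70 × 10⁻¹¹ m = 47.0 pm.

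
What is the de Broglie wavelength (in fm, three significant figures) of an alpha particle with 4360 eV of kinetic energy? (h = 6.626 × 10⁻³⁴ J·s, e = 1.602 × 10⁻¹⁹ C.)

λ = 217 fm

KE = 4360 eV = 6.985 × 10⁻¹⁶ J.
p = √(2mKE) = √(2 × 6.645 × 10⁻²⁷ × 6.985 × 10⁻¹⁶) = 3.047 × 10⁻²¹ kg·m/s.
λ = h/p = 6.626 × 10⁻³⁴ / 3.047 × 10⁻²¹ = 2.17 × 10⁻¹³ m = 217 fm.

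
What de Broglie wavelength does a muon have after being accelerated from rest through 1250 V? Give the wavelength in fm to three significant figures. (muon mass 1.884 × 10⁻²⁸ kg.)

λ = 2410 fm

KE = eV = 1.602 × 10⁻¹⁹ × 1250 = 2.003 × 10⁻¹⁶ J.
p = √(2mKE) = √(2 × 1.884 × 10⁻²⁸ × 2.003 × 10⁻¹⁶) = 2.747 × 10⁻²² kg·m/s.
λ = h/p = 6.626 × 10⁻³⁴ / 2.747 × 10⁻²² = 2.41 × 10⁻¹² m = 2410 fm.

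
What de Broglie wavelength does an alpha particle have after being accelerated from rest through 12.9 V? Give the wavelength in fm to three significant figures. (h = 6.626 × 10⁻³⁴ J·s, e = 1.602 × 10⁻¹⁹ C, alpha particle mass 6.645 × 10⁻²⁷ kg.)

λ = 2830 fm

KE = 2eV = 2 × 1.602 × 10⁻¹⁹ × 12.90 = 4.133 × 10⁻¹⁸ J.
p = √(2mKE) = √(2 × 6.645 × 10⁻²⁷ × 4.133 × 10⁻¹⁸) = 2.344 × 10⁻²² kg·m/s.
λ = h/p = 6.626 × 10⁻³⁴ / 2.344 × 10⁻²² = 2.83 × 10⁻¹² m = 2830 fm.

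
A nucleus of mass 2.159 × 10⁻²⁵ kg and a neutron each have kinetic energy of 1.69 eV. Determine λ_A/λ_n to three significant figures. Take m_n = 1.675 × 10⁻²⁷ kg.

At fixed KE, p = √(2mKE) so λ = h/p ∝ 1/√m.
λ_A/λ_n = √(m_n/m_A) = √(1.675 × 10⁻²⁷/2.159 × 10⁻²⁵) = √(7.758 × 10⁻³) = 0.0881.

λ_A/λ_n = 0.0881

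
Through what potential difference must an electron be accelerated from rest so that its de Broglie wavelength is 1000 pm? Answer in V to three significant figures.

p = h/λ = 6.626 × 10⁻³⁴ / 1.000 × 10⁻⁹ = 6.626 × 10⁻²⁵ kg·m/s.
KE = p²/(2m) = 2.410 × 10⁻¹⁹ J.
V = KE/e = 2.410 × 10⁻¹⁹ / (1.602 × 10⁻¹⁹) = 1.50 V.

V = 1.50 V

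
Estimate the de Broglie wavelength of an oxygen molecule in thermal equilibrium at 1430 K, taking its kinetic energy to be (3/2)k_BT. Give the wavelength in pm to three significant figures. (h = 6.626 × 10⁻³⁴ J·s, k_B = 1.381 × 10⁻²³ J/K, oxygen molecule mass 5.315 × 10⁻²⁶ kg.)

KE = (3/2)k_BT = 1.5 × 1.381 × 10⁻²³ × 1430 = 2.962 × 10⁻²⁰ J.
p = √(2mKE) = √(2 × 5.315 × 10⁻²⁶ × 2.962 × 10⁻²⁰) = 5.611 × 10⁻²³ kg·m/s.
λ = h/p = 1.18 × 10⁻¹¹ m = 11.8 pm.

λ = 11.8 pm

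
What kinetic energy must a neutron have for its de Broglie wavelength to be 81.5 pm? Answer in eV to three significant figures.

p = h/λ = 6.626 × 10⁻³⁴ / 8.150 × 10⁻¹¹ = 8.130 × 10⁻²⁴ kg·m/s.
KE = p²/(2m) = (8.130 × 10⁻²⁴)² / (2 × 1.675 × 10⁻²⁷) = 1.973 × 10⁻²⁰ J = 0.123 eV.

KE = 0.123 eV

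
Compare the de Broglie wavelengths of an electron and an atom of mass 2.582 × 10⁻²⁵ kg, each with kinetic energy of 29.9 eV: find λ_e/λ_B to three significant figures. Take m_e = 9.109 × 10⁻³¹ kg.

At fixed KE, p = √(2mKE) so λ = h/p ∝ 1/√m.
λ_e/λ_B = √(m_B/m_e) = √(2.582 × 10⁻²⁵/9.109 × 10⁻³¹) = √(2.835 × 10⁵) = 532.

λ_e/λ_B = 532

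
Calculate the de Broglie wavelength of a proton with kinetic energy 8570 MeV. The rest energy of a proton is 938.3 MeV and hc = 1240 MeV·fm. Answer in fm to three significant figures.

Total energy E = KE + m₀c² = 8570 + 938.3 = 9508.3 MeV.
(pc)² = E² − (m₀c²)² = (9508.3)² − (938.3)² = 8.953 × 10⁷ MeV², so pc = 9462 MeV.
λ = hc/(pc) = 1240 MeV·fm / 9462 MeV = 0.131 fm.

λ = 0.131 fm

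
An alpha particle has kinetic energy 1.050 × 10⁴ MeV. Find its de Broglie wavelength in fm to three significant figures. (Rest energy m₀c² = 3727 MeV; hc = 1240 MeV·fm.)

λ = 0.0903 fm

Total energy E = KE + m₀c² = 1.050 × 10⁴ + 3727 = 14227 MeV.
(pc)² = E² − (m₀c²)² = (14227)² − (3727)² = 1.885 × 10⁸ MeV², so pc = 1.373 × 10⁴ MeV.
λ = hc/(pc) = 1240 MeV·fm / 1.373 × 10⁴ MeV = 0.0903 fm.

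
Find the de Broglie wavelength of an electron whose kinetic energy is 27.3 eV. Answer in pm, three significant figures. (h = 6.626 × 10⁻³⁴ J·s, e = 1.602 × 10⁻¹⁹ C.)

λ = 235 pm

KE = 27.3 eV = 4.373 × 10⁻¹⁸ J.
p = √(2mKE) = √(2 × 9.109 × 10⁻³¹ × 4.373 × 10⁻¹⁸) = 2.823 × 10⁻²⁴ kg·m/s.
λ = h/p = 6.626 × 10⁻³⁴ / 2.823 × 10⁻²⁴ = 2.35 × 10⁻¹⁰ m = 235 pm.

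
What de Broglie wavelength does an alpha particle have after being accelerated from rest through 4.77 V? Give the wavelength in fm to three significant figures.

KE = 2eV = 2 × 1.602 × 10⁻¹⁹ × 4.770 = 1.528 × 10⁻¹⁸ J.
p = √(2mKE) = √(2 × 6.645 × 10⁻²⁷ × 1.528 × 10⁻¹⁸) = 1.425 × 10⁻²² kg·m/s.
λ = h/p = 6.626 × 10⁻³⁴ / 1.425 × 10⁻²² = 4.65 × 10⁻¹² m = 4650 fm.

λ = 4650 fm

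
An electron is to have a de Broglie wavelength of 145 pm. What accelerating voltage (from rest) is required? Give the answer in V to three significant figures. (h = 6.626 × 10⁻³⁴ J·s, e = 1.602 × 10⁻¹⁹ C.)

V = 71.5 V

p = h/λ = 6.626 × 10⁻³⁴ / 1.450 × 10⁻¹⁰ = 4.570 × 10⁻²⁴ kg·m/s.
KE = p²/(2m) = 1.146 × 10⁻¹⁷ J.
V = KE/e = 1.146 × 10⁻¹⁷ / (1.602 × 10⁻¹⁹) = 71.5 V.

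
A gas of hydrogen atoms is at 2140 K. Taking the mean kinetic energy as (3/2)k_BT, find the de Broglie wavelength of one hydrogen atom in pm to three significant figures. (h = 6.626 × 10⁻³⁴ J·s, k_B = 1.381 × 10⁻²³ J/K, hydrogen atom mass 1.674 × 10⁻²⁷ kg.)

KE = (3/2)k_BT = 1.5 × 1.381 × 10⁻²³ × 2140 = 4.433 × 10⁻²⁰ J.
p = √(2mKE) = √(2 × 1.674 × 10⁻²⁷ × 4.433 × 10⁻²⁰) = 1.218 × 10⁻²³ kg·m/s.
λ = h/p = 5.44 × 10⁻¹¹ m = 54.4 pm.

λ = 54.4 pm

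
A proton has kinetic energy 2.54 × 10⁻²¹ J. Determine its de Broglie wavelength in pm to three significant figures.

λ = 227 pm

p = √(2mKE) = √(2 × 1.673 × 10⁻²⁷ × 2.540 × 10⁻²¹) = 2.915 × 10⁻²⁴ kg·m/s.
λ = h/p = 6.626 × 10⁻³⁴ / 2.915 × 10⁻²⁴ = 2.27 × 10⁻¹⁰ m = 227 pm.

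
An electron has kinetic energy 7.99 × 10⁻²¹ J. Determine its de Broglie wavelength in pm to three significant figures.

λ = 5490 pm

p = √(2mKE) = √(2 × 9.109 × 10⁻³¹ × 7.990 × 10⁻²¹) = 1.206 × 10⁻²⁵ kg·m/s.
λ = h/p = 6.626 × 10⁻³⁴ / 1.206 × 10⁻²⁵ = 5.49 × 10⁻⁹ m = 5490 pm.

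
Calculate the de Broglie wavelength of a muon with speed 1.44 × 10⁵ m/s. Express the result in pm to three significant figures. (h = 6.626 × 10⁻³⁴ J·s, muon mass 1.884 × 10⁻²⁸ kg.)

p = mv = 1.884 × 10⁻²⁸ × 1.44 × 10⁵ = 2.713 × 10⁻²³ kg·m/s.
λ = h/p = 6.626 × 10⁻³⁴ / 2.713 × 10⁻²³ = 2.44 × 10⁻¹¹ m = 24.4 pm.

λ = 24.4 pm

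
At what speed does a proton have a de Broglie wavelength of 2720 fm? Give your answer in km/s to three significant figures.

p = h/λ = 6.626 × 10⁻³⁴ / 2.720 × 10⁻¹² = 2.436 × 10⁻²² kg·m/s.
v = p/m = 2.436 × 10⁻²² / 1.673 × 10⁻²⁷ = 1.46 × 10⁵ m/s = 146 km/s.

v = 146 km/s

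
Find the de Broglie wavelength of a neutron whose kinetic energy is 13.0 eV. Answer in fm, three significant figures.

λ = 7930 fm

KE = 13.0 eV = 2.083 × 10⁻¹⁸ J.
p = √(2mKE) = √(2 × 1.675 × 10⁻²⁷ × 2.083 × 10⁻¹⁸) = 8.353 × 10⁻²³ kg·m/s.
λ = h/p = 6.626 × 10⁻³⁴ / 8.353 × 10⁻²³ = 7.93 × 10⁻¹² m = 7930 fm.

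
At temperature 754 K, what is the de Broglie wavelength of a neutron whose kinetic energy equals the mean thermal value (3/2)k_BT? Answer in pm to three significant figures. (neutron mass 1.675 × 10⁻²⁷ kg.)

KE = (3/2)k_BT = 1.5 × 1.381 × 10⁻²³ × 754 = 1.562 × 10⁻²⁰ J.
p = √(2mKE) = √(2 × 1.675 × 10⁻²⁷ × 1.562 × 10⁻²⁰) = 7.234 × 10⁻²⁴ kg·m/s.
λ = h/p = 9.16 × 10⁻¹¹ m = 91.6 pm.

λ = 91.6 pm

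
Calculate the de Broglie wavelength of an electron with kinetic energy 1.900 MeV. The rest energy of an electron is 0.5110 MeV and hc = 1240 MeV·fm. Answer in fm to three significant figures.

Total energy E = KE + m₀c² = 1.900 + 0.5110 = 2.4110 MeV.
(pc)² = E² − (m₀c²)² = (2.4110)² − (0.5110)² = 5.552 MeV², so pc = 2.356 MeV.
λ = hc/(pc) = 1240 MeV·fm / 2.356 MeV = 526 fm.

λ = 526 fm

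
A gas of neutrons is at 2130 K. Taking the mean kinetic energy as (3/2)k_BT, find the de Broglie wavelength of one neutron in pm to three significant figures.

λ = 54.5 pm

KE = (3/2)k_BT = 1.5 × 1.381 × 10⁻²³ × 2130 = 4.412 × 10⁻²⁰ J.
p = √(2mKE) = √(2 × 1.675 × 10⁻²⁷ × 4.412 × 10⁻²⁰) = 1.216 × 10⁻²³ kg·m/s.
λ = h/p = 5.45 × 10⁻¹¹ m = 54.5 pm.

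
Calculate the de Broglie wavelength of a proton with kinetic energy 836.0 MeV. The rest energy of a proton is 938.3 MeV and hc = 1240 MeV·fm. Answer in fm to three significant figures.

λ = 0.823 fm

Total energy E = KE + m₀c² = 836.0 + 938.3 = 1774.3 MeV.
(pc)² = E² − (m₀c²)² = (1774.3)² − (938.3)² = 2.268 × 10⁶ MeV², so pc = 1506 MeV.
λ = hc/(pc) = 1240 MeV·fm / 1506 MeV = 0.823 fm.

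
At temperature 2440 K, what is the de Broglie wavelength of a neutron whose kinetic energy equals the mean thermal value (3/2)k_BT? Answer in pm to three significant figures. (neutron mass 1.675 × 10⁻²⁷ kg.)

λ = 50.9 pm

KE = (3/2)k_BT = 1.5 × 1.381 × 10⁻²³ × 2440 = 5.054 × 10⁻²⁰ J.
p = √(2mKE) = √(2 × 1.675 × 10⁻²⁷ × 5.054 × 10⁻²⁰) = 1.301 × 10⁻²³ kg·m/s.
λ = h/p = 5.09 × 10⁻¹¹ m = 50.9 pm.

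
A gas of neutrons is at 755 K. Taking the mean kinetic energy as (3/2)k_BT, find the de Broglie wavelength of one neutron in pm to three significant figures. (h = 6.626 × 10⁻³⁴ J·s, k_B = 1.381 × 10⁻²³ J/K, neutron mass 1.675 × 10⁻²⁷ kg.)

λ = 91.5 pm

KE = (3/2)k_BT = 1.5 × 1.381 × 10⁻²³ × 755 = 1.564 × 10⁻²⁰ J.
p = √(2mKE) = √(2 × 1.675 × 10⁻²⁷ × 1.564 × 10⁻²⁰) = 7.238 × 10⁻²⁴ kg·m/s.
λ = h/p = 9.15 × 10⁻¹¹ m = 91.5 pm.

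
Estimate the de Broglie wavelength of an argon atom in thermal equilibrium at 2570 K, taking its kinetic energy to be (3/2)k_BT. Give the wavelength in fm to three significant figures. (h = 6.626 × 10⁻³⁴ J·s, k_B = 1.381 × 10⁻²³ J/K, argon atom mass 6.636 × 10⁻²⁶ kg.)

KE = (3/2)k_BT = 1.5 × 1.381 × 10⁻²³ × 2570 = 5.324 × 10⁻²⁰ J.
p = √(2mKE) = √(2 × 6.636 × 10⁻²⁶ × 5.324 × 10⁻²⁰) = 8.406 × 10⁻²³ kg·m/s.
λ = h/p = 7.88 × 10⁻¹² m = 7880 fm.

λ = 7880 fm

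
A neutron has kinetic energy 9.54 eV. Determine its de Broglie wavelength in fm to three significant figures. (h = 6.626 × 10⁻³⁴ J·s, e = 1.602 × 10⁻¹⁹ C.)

λ = 9260 fm

KE = 9.54 eV = 1.528 × 10⁻¹⁸ J.
p = √(2mKE) = √(2 × 1.675 × 10⁻²⁷ × 1.528 × 10⁻¹⁸) = 7.155 × 10⁻²³ kg·m/s.
λ = h/p = 6.626 × 10⁻³⁴ / 7.155 × 10⁻²³ = 9.26 × 10⁻¹² m = 9260 fm.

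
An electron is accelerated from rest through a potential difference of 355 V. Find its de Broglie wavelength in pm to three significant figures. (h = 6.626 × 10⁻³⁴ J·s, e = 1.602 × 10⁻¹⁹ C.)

KE = eV = 1.602 × 10⁻¹⁹ × 355.0 = 5.687 × 10⁻¹⁷ J.
p = √(2mKE) = √(2 × 9.109 × 10⁻³¹ × 5.687 × 10⁻¹⁷) = 1.018 × 10⁻²³ kg·m/s.
λ = h/p = 6.626 × 10⁻³⁴ / 1.018 × 10⁻²³ = 6.51 × 10⁻¹¹ m = 65.1 pm.

λ = 65.1 pm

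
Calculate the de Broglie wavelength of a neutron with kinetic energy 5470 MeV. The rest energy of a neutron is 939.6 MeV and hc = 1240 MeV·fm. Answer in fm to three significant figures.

Total energy E = KE + m₀c² = 5470 + 939.6 = 6409.6 MeV.
(pc)² = E² − (m₀c²)² = (6409.6)² − (939.6)² = 4.020 × 10⁷ MeV², so pc = 6340 MeV.
λ = hc/(pc) = 1240 MeV·fm / 6340 MeV = 0.196 fm.

λ = 0.196 fm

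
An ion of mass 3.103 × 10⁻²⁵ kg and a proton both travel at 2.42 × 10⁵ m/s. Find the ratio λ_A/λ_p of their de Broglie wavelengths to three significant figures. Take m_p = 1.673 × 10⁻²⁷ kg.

λ_A/λ_p = 5.39 × 10⁻³

At fixed v, p = mv so λ = h/(mv) ∝ 1/m.
λ_A/λ_p = m_p/m_A = 1.673 × 10⁻²⁷/3.103 × 10⁻²⁵ = 5.39 × 10⁻³.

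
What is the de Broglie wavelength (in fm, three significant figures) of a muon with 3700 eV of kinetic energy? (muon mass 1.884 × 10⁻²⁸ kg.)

λ = 1400 fm

KE = 3700 eV = 5.927 × 10⁻¹⁶ J.
p = √(2mKE) = √(2 × 1.884 × 10⁻²⁸ × 5.927 × 10⁻¹⁶) = 4.726 × 10⁻²² kg·m/s.
λ = h/p = 6.626 × 10⁻³⁴ / 4.726 × 10⁻²² = 1.40 × 10⁻¹² m = 1400 fm.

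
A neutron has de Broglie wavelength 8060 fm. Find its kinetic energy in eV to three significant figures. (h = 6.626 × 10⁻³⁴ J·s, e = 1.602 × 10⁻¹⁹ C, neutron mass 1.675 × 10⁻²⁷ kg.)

p = h/λ = 6.626 × 10⁻³⁴ / 8.060 × 10⁻¹² = 8.221 × 10⁻²³ kg·m/s.
KE = p²/(2m) = (8.221 × 10⁻²³)² / (2 × 1.675 × 10⁻²⁷) = 2.017 × 10⁻¹⁸ J = 12.6 eV.

KE = 12.6 eV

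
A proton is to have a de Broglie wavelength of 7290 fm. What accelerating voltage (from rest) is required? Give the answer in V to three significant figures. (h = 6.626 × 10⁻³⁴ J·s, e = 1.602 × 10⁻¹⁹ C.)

p = h/λ = 6.626 × 10⁻³⁴ / 7.290 × 10⁻¹² = 9.089 × 10⁻²³ kg·m/s.
KE = p²/(2m) = 2.469 × 10⁻¹⁸ J.
V = KE/e = 2.469 × 10⁻¹⁸ / (1.602 × 10⁻¹⁹) = 15.4 V.

V = 15.4 V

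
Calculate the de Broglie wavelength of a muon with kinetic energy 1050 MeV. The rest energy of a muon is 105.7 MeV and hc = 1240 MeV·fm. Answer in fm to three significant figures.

λ = 1.08 fm

Total energy E = KE + m₀c² = 1050 + 105.7 = 1155.7 MeV.
(pc)² = E² − (m₀c²)² = (1155.7)² − (105.7)² = 1.324 × 10⁶ MeV², so pc = 1151 MeV.
λ = hc/(pc) = 1240 MeV·fm / 1151 MeV = 1.08 fm.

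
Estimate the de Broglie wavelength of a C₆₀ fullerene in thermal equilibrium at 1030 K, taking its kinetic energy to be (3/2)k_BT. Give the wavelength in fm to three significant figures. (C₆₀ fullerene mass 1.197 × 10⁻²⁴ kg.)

KE = (3/2)k_BT = 1.5 × 1.381 × 10⁻²³ × 1030 = 2.134 × 10⁻²⁰ J.
p = √(2mKE) = √(2 × 1.197 × 10⁻²⁴ × 2.134 × 10⁻²⁰) = 2.260 × 10⁻²² kg·m/s.
λ = h/p = 2.93 × 10⁻¹² m = 2930 fm.

λ = 2930 fm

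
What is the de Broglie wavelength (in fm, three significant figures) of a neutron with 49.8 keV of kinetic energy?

KE = 49.8 keV = 7.978 × 10⁻¹⁵ J.
p = √(2mKE) = √(2 × 1.675 × 10⁻²⁷ × 7.978 × 10⁻¹⁵) = 5.170 × 10⁻²¹ kg·m/s.
λ = h/p = 6.626 × 10⁻³⁴ / 5.170 × 10⁻²¹ = 1.28 × 10⁻¹³ m = 128 fm.

λ = 128 fm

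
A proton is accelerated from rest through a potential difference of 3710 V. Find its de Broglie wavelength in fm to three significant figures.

KE = eV = 1.602 × 10⁻¹⁹ × 3710 = 5.943 × 10⁻¹⁶ J.
p = √(2mKE) = √(2 × 1.673 × 10⁻²⁷ × 5.943 × 10⁻¹⁶) = 1.410 × 10⁻²¹ kg·m/s.
λ = h/p = 6.626 × 10⁻³⁴ / 1.410 × 10⁻²¹ = 4.70 × 10⁻¹³ m = 470 fm.

λ = 470 fm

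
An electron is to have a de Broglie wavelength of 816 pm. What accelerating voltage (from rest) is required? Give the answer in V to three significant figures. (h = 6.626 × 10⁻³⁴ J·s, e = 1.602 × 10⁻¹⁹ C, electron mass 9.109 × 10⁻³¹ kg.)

V = 2.26 V

p = h/λ = 6.626 × 10⁻³⁴ / 8.160 × 10⁻¹⁰ = 8.120 × 10⁻²⁵ kg·m/s.
KE = p²/(2m) = 3.619 × 10⁻¹⁹ J.
V = KE/e = 3.619 × 10⁻¹⁹ / (1.602 × 10⁻¹⁹) = 2.26 V.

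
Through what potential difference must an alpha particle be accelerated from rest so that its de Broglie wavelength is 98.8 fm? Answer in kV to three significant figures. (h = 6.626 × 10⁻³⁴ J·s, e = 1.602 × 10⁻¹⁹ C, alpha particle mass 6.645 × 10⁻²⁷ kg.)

V = 10.6 kV

p = h/λ = 6.626 × 10⁻³⁴ / 9.880 × 10⁻¹⁴ = 6.706 × 10⁻²¹ kg·m/s.
KE = p²/(2m) = 3.384 × 10⁻¹⁵ J.
V = KE/2e = 3.384 × 10⁻¹⁵ / (2 × 1.602 × 10⁻¹⁹) = 10.6 kV.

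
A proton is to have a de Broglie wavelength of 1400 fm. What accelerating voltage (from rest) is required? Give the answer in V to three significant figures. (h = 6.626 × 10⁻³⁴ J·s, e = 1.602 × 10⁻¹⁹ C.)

V = 418 V

p = h/λ = 6.626 × 10⁻³⁴ / 1.400 × 10⁻¹² = 4.733 × 10⁻²² kg·m/s.
KE = p²/(2m) = 6.695 × 10⁻¹⁷ J.
V = KE/e = 6.695 × 10⁻¹⁷ / (1.602 × 10⁻¹⁹) = 418 V.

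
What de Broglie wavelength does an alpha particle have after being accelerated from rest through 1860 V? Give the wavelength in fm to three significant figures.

λ = 235 fm

KE = 2eV = 2 × 1.602 × 10⁻¹⁹ × 1860 = 5.959 × 10⁻¹⁶ J.
p = √(2mKE) = √(2 × 6.645 × 10⁻²⁷ × 5.959 × 10⁻¹⁶) = 2.814 × 10⁻²¹ kg·m/s.
λ = h/p = 6.626 × 10⁻³⁴ / 2.814 × 10⁻²¹ = 2.35 × 10⁻¹³ m = 235 fm.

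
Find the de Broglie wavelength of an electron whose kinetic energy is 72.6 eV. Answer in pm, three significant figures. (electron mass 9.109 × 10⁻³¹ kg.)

λ = 144 pm

KE = 72.6 eV = 1.163 × 10⁻¹⁷ J.
p = √(2mKE) = √(2 × 9.109 × 10⁻³¹ × 1.163 × 10⁻¹⁷) = 4.603 × 10⁻²⁴ kg·m/s.
λ = h/p = 6.626 × 10⁻³⁴ / 4.603 × 10⁻²⁴ = 1.44 × 10⁻¹⁰ m = 144 pm.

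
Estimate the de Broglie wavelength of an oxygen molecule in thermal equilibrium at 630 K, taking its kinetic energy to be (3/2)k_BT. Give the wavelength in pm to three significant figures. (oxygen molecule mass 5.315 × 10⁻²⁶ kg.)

λ = 17.8 pm

KE = (3/2)k_BT = 1.5 × 1.381 × 10⁻²³ × 630 = 1.305 × 10⁻²⁰ J.
p = √(2mKE) = √(2 × 5.315 × 10⁻²⁶ × 1.305 × 10⁻²⁰) = 3.725 × 10⁻²³ kg·m/s.
λ = h/p = 1.78 × 10⁻¹¹ m = 17.8 pm.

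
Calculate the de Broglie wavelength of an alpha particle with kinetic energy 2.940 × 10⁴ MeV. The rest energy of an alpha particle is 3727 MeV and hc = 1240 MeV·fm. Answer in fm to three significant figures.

Total energy E = KE + m₀c² = 2.940 × 10⁴ + 3727 = 33127 MeV.
(pc)² = E² − (m₀c²)² = (33127)² − (3727)² = 1.084 × 10⁹ MeV², so pc = 3.292 × 10⁴ MeV.
λ = hc/(pc) = 1240 MeV·fm / 3.292 × 10⁴ MeV = 0.0377 fm.

λ = 0.0377 fm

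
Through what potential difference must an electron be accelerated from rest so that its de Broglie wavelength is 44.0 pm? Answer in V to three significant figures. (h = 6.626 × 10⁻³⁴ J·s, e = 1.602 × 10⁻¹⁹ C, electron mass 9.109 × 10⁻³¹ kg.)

p = h/λ = 6.626 × 10⁻³⁴ / 4.400 × 10⁻¹¹ = 1.506 × 10⁻²³ kg·m/s.
KE = p²/(2m) = 1.245 × 10⁻¹⁶ J.
V = KE/e = 1.245 × 10⁻¹⁶ / (1.602 × 10⁻¹⁹) = 777 V.

V = 777 V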